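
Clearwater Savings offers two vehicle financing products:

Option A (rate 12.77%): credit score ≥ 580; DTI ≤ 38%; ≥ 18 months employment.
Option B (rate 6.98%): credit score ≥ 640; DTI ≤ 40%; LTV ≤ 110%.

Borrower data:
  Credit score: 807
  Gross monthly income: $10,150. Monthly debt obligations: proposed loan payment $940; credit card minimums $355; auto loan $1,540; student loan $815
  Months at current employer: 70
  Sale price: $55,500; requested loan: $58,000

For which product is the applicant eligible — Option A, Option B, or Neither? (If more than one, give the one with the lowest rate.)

Option B

Total debts = (940 + 355 + 1,540 + 815) = 3,650; DTI = 3,650/10,150 = 36%.
LTV = 58,000/55,500 = 104.5%.
Option A: score 807 ≥ 580; DTI 36% ≤ 38%; employment 70 ≥ 18 mo → qualifies.
Option B: score 807 ≥ 640; DTI 36% ≤ 40%; LTV 104.5% ≤ 110% → qualifies.
Qualifying: Option A, Option B. Lowest rate is 6.98% → Option B.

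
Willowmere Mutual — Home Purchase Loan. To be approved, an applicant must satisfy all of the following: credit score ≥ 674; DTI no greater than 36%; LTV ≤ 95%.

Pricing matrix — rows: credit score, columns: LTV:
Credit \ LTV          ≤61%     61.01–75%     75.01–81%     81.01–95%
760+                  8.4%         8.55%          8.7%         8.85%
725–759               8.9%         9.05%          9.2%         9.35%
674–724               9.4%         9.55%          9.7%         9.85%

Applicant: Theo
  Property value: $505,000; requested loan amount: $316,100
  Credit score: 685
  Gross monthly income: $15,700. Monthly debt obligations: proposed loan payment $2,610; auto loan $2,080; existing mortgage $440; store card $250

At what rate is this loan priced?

Credit score 685 ≥ 674; Total monthly debts = (2,610 + 2,080 + 440 + 250) = 5,380. DTI = 5,380/15,700 = 34.3% ≤ 36%
Loan-to-value = 316,100/505,000 = 62.6% — pass (95% max)
Score 685 is in the 674–724 band; LTV 62.6% is in the 61.01–75% band → 9.55%.

9.55%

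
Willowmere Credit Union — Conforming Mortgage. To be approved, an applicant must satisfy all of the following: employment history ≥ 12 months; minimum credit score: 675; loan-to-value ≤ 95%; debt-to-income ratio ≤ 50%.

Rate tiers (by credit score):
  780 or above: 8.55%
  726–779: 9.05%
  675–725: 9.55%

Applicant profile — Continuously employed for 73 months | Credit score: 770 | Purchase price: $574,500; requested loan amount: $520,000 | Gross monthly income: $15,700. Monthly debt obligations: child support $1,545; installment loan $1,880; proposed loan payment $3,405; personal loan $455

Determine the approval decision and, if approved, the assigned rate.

Credit score 770 ≥ 675 (meets minimum)
LTV: 520,000 ÷ 574,500 = 90.5%, within 95% cap
Employment 73 ≥ 12 months
Total monthly debts = (1,545 + 1,880 + 3,405 + 455) = 7,285. Debt-to-income = 7,285/15,700 = 46.4% — meets 50% limit
All requirements met. Score 770 falls in the 726–779 tier → 9.05%.

Approved at 9.05%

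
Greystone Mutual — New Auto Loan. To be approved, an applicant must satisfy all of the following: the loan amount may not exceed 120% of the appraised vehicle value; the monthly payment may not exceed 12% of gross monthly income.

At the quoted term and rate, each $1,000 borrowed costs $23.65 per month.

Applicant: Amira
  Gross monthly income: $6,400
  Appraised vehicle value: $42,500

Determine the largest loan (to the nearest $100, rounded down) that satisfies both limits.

Payment cap: 12% × $6,400 = $768/month.
At $23.65 per $1,000, that supports 768/23.65 × 1,000 ≈ $32,473 → $32,400.
LTV cap: 120% × $42,500 = $51,000 → $51,000.
Binding constraint: payment-to-income.

$32,400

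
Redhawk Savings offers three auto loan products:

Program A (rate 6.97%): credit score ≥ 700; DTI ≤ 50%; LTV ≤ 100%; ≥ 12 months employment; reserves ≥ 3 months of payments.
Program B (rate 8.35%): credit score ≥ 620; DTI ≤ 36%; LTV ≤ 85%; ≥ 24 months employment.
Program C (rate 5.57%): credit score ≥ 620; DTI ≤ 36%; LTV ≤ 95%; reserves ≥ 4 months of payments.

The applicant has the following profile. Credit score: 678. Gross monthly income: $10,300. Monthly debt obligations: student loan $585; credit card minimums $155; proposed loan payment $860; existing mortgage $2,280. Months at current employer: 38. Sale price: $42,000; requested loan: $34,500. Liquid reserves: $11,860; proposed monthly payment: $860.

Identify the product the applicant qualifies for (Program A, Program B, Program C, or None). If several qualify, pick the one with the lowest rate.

None

Total debts = (585 + 155 + 860 + 2,280) = 3,880; DTI = 3,880/10,300 = 37.7%.
LTV = 34,500/42,000 = 82.1%.
Reserves = 11,860/860 = 13.8 months.
Program A: score 678 < 700; DTI 37.7% ≤ 50%; LTV 82.1% ≤ 100%; employment 38 ≥ 12 mo; reserves 13.8 ≥ 3 mo → does not qualify.
Program B: score 678 ≥ 620; DTI 37.7% > 36%; LTV 82.1% ≤ 85%; employment 38 ≥ 24 mo → does not qualify.
Program C: score 678 ≥ 620; DTI 37.7% > 36%; LTV 82.1% ≤ 95%; reserves 13.8 ≥ 4 mo → does not qualify.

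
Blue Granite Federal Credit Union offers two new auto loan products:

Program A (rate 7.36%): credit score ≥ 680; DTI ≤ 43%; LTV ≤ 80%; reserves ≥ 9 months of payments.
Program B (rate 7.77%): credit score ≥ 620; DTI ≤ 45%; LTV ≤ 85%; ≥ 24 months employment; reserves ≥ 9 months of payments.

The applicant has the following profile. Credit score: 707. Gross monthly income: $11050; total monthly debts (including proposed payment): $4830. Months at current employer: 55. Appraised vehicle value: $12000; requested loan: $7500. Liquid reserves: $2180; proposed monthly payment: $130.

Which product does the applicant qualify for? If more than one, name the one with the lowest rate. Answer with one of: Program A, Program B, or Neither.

DTI = 4,830/11,050 = 43.7%.
LTV = 7,500/12,000 = 62.5%.
Reserves = 2,180/130 = 16.8 months.
Program A: score 707 ≥ 680; DTI 43.7% > 43%; LTV 62.5% ≤ 80%; reserves 16.8 ≥ 9 mo → does not qualify.
Program B: score 707 ≥ 620; DTI 43.7% ≤ 45%; LTV 62.5% ≤ 85%; employment 55 ≥ 24 mo; reserves 16.8 ≥ 9 mo → qualifies.

Program B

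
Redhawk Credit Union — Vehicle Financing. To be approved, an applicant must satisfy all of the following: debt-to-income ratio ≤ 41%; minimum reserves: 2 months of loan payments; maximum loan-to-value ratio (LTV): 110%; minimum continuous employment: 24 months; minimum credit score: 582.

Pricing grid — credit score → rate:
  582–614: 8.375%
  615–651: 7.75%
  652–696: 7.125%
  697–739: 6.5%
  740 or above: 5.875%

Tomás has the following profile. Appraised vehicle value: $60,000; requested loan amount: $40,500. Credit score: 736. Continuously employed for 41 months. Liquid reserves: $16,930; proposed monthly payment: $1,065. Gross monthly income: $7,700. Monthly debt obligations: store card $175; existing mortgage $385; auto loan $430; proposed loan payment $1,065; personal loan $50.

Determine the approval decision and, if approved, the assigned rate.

Credit score 736 ≥ 582 (meets minimum)
Total monthly debts = (175 + 385 + 430 + 1,065 + 50) = 2,105. Debt-to-income = 2,105/7,700 = 27.3% — meets 41% limit
Employment 41 ≥ 24 months
Loan-to-value = 40,500/60,000 = 67.5% — pass (110% max)
Reserves: 16,930 ÷ 1,065 = 15.9 months (meets 2-month minimum)
All requirements met. Score 736 falls in the 697–739 tier → 6.5%.

Approved at 6.5%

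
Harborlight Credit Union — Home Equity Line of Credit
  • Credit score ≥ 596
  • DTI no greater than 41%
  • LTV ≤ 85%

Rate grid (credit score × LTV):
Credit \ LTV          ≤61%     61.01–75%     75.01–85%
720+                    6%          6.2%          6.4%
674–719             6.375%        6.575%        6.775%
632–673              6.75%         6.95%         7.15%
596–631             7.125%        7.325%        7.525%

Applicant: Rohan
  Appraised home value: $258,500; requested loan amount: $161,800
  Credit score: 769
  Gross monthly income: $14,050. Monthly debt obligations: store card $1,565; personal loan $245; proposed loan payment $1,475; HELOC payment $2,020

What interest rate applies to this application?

Credit score 769 ≥ 596; Total monthly debts = (1,565 + 245 + 1,475 + 2,020) = 5,305. Debt-to-income = 5,305/14,050 = 37.8% — meets 41% limit
Loan-to-value = 161,800/258,500 = 62.6% — pass (85% max)
Score 769 is in the 720+ band; LTV 62.6% is in the 61.01–75% band → 6.2%.

6.2%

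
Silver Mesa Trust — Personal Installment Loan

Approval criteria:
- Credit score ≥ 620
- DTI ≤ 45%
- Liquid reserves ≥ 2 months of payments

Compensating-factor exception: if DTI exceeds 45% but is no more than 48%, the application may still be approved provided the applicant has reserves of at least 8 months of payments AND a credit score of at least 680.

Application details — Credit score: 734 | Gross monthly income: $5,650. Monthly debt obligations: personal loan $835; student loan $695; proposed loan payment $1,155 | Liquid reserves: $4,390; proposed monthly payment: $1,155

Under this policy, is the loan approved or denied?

Credit score 734 ≥ 620 (meets base)
Total debts = (835 + 695 + 1,155) = 2,685. DTI: 2,685 ÷ 5,650 = 47.5%, over the 45% base limit.
Reserves = 4,390/1,155 = 3.8 months ≥ 2
47.5% falls in the override range (45%–48%), so the compensating-factor test applies.
Override check — reserves: 3.8 mo (short of 8); score: 734 (ok).
Override conditions not both satisfied; exception does not apply.

Denied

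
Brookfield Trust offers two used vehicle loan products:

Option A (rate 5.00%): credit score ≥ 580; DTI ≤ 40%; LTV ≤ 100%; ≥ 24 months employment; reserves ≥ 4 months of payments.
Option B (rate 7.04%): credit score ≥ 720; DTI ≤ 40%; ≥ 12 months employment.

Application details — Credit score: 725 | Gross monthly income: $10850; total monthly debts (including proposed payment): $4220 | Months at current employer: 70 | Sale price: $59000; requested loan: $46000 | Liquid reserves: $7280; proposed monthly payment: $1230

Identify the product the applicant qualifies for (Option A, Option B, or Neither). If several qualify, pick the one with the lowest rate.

Option A

DTI = 4,220/10,850 = 38.9%.
LTV = 46,000/59,000 = 78%.
Reserves = 7,280/1,230 = 5.9 months.
Option A: score 725 ≥ 580; DTI 38.9% ≤ 40%; LTV 78% ≤ 100%; employment 70 ≥ 24 mo; reserves 5.9 ≥ 4 mo → qualifies.
Option B: score 725 ≥ 720; DTI 38.9% ≤ 40%; employment 70 ≥ 12 mo → qualifies.
Qualifying: Option A, Option B. Lowest rate is 5.00% → Option A.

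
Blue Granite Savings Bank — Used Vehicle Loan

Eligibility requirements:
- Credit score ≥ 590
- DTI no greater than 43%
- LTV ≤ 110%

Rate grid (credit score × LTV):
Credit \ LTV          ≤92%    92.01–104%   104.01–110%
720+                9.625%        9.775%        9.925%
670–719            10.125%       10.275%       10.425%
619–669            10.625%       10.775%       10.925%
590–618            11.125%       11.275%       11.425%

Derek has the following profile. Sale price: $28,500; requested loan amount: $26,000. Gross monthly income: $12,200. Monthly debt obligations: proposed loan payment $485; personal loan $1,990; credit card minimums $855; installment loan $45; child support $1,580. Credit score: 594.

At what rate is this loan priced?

Credit score 594 ≥ 590; Total monthly debts = (485 + 1,990 + 855 + 45 + 1,580) = 4,955. Debt-to-income = 4,955/12,200 = 40.6% — meets 43% limit
Loan-to-value = 26,000/28,500 = 91.2% — pass (110% max)
Credit 594 → row 590–618; LTV 91.2% → column ≤92%. Grid cell → 11.125%.

11.125%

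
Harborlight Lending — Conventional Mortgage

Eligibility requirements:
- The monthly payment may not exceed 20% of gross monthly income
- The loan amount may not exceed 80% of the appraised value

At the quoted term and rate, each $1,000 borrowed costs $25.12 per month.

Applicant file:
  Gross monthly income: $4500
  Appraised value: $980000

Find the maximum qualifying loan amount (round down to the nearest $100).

Payment cap: 20% × $4,500 = $900/month.
At $25.12 per $1,000, that supports 900/25.12 × 1,000 ≈ $35,828 → $35,800.
LTV cap: 80% × $980,000 = $784,000 → $784,000.
Binding constraint: payment-to-income.

$35,800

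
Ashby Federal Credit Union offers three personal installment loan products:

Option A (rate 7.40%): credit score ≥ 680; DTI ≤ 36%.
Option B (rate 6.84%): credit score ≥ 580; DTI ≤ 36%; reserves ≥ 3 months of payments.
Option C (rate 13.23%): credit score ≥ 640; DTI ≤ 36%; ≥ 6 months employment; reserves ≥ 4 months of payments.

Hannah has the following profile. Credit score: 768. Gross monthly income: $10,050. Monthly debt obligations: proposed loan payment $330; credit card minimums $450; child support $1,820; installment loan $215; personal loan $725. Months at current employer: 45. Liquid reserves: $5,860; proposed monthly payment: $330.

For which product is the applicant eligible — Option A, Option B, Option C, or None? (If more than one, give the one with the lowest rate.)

Option B

Total debts = (330 + 450 + 1,820 + 215 + 725) = 3,540; DTI = 3,540/10,050 = 35.2%.
Reserves = 5,860/330 = 17.8 months.
Option A: score 768 ≥ 680; DTI 35.2% ≤ 36% → qualifies.
Option B: score 768 ≥ 580; DTI 35.2% ≤ 36%; reserves 17.8 ≥ 3 mo → qualifies.
Option C: score 768 ≥ 640; DTI 35.2% ≤ 36%; employment 45 ≥ 6 mo; reserves 17.8 ≥ 4 mo → qualifies.
Qualifying: Option A, Option B, Option C. Lowest rate is 6.84% → Option B.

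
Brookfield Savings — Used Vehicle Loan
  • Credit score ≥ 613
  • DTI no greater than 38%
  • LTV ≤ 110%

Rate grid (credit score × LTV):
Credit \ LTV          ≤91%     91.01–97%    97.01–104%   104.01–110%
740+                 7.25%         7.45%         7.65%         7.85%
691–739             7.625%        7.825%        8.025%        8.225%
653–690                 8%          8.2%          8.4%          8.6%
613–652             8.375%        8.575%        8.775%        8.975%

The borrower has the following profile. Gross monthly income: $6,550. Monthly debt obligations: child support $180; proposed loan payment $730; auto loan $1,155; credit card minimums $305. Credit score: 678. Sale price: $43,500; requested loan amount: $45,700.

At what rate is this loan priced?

Credit score 678 ≥ 613; Total monthly debts = (180 + 730 + 1,155 + 305) = 2,370. DTI: 2,370 ÷ 6,550 = 36.2%, within the 38% cap
LTV = 45,700/43,500 = 105.1% ≤ 110%
Row: 678 falls in 653–690. Column: 105.1% falls in 104.01–110%. Rate = 8.6%.

8.6%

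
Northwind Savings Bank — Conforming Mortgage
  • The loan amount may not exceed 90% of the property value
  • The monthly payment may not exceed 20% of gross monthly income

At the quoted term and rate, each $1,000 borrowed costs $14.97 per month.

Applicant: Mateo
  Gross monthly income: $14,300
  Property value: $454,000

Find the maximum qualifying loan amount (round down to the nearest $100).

$191,000

Payment cap: 20% × $14,300 = $2,860/month.
At $14.97 per $1,000, that supports 2,860/14.97 × 1,000 ≈ $191,048 → $191,000.
LTV cap: 90% × $454,000 = $408,600 → $408,600.
Binding constraint: payment-to-income.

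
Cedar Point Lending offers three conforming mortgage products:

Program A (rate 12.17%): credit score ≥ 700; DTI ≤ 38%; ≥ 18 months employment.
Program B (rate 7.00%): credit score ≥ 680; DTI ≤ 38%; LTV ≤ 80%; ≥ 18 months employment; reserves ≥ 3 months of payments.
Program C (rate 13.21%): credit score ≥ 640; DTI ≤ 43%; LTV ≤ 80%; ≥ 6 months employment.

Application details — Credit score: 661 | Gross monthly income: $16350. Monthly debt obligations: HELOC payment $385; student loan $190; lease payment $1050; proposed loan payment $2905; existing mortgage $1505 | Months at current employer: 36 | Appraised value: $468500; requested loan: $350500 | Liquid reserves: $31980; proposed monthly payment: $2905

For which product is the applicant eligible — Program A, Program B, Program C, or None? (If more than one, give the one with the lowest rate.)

Program C

Total debts = (385 + 190 + 1,050 + 2,905 + 1,505) = 6,035; DTI = 6,035/16,350 = 36.9%.
LTV = 350,500/468,500 = 74.8%.
Reserves = 31,980/2,905 = 11.0 months.
Program A: score 661 < 700; DTI 36.9% ≤ 38%; employment 36 ≥ 18 mo → does not qualify.
Program B: score 661 < 680; DTI 36.9% ≤ 38%; LTV 74.8% ≤ 80%; employment 36 ≥ 18 mo; reserves 11.0 ≥ 3 mo → does not qualify.
Program C: score 661 ≥ 640; DTI 36.9% ≤ 43%; LTV 74.8% ≤ 80%; employment 36 ≥ 6 mo → qualifies.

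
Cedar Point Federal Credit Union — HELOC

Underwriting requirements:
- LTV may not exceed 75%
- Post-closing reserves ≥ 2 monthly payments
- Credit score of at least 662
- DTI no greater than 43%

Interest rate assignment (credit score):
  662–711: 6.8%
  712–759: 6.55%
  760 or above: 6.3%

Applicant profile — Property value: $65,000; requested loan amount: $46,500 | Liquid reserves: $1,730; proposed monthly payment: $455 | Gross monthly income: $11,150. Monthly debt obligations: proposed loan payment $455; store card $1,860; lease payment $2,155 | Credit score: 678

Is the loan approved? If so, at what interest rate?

Approved at 6.8%

Credit score 678 ≥ 662 (meets minimum)
LTV: 46,500 ÷ 65,000 = 71.5%, within 75% cap
Liquid reserves cover 1,730/455 = 3.8 months — ≥ 2 required
Total monthly debts = (455 + 1,860 + 2,155) = 4,470. DTI = 4,470/11,150 = 40.1% ≤ 43%
All requirements met. Score 678 falls in the 662–711 tier → 6.8%.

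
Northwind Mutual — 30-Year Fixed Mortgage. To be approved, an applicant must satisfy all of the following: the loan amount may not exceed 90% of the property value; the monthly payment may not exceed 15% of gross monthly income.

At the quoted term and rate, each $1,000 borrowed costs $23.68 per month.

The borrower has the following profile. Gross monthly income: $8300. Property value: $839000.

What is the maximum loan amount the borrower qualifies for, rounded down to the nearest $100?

$52,500

Payment cap: 15% × $8,300 = $1,245/month.
At $23.68 per $1,000, that supports 1,245/23.68 × 1,000 ≈ $52,576 → $52,500.
LTV cap: 90% × $839,000 = $755,100 → $755,100.
Binding constraint: payment-to-income.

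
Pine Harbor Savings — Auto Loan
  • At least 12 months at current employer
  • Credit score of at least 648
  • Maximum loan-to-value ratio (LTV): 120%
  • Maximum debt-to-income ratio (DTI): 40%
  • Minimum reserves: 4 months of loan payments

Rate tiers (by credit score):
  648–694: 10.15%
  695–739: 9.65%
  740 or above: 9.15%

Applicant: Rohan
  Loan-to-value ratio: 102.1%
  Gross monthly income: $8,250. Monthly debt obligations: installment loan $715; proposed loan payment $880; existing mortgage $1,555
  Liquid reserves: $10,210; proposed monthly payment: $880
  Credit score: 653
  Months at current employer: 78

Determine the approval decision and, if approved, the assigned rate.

Credit score 653 ≥ 648 (meets minimum)
Employment 78 ≥ 12 months
Total monthly debts = (715 + 880 + 1,555) = 3,150. Debt-to-income = 3,150/8,250 = 38.2% — meets 40% limit
Reserves = 10,210/880 = 11.6 months ≥ 4
LTV 102.1% — within 120%
All requirements met. Score 653 falls in the 648–694 tier → 10.15%.

Approved at 10.15%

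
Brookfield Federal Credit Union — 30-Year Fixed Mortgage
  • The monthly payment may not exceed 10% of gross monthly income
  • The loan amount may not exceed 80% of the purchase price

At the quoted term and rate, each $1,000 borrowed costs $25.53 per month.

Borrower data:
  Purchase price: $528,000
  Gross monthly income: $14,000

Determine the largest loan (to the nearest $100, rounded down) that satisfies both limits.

Payment cap: 10% × $14,000 = $1,400/month.
At $25.53 per $1,000, that supports 1,400/25.53 × 1,000 ≈ $54,837 → $54,800.
LTV cap: 80% × $528,000 = $422,400 → $422,400.
Binding constraint: payment-to-income.

$54,800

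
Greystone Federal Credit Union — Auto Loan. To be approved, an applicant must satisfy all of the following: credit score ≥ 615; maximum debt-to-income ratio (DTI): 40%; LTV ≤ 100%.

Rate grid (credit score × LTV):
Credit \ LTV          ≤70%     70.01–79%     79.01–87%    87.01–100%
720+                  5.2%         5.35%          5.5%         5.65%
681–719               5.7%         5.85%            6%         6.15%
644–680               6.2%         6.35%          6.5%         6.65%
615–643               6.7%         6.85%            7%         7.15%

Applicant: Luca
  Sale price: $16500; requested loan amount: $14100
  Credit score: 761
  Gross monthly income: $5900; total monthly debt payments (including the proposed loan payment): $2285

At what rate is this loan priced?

Credit score 761 ≥ 615; DTI = 2,285/5,900 = 38.7% ≤ 40%
LTV: 14,100 ÷ 16,500 = 85.5%, within 100% cap
Row: 761 falls in 720+. Column: 85.5% falls in 79.01–87%. Rate = 5.5%.

5.5%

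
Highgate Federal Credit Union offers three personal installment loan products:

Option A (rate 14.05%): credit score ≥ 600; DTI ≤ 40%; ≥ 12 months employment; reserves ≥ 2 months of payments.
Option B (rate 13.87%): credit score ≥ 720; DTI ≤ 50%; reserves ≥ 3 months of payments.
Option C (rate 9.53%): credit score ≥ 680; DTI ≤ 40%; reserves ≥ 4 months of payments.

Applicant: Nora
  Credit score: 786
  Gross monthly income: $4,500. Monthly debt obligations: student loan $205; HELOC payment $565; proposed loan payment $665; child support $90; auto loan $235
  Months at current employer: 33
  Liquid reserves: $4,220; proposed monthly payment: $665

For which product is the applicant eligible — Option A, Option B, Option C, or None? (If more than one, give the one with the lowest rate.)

Option C

Total debts = (205 + 565 + 665 + 90 + 235) = 1,760; DTI = 1,760/4,500 = 39.1%.
Reserves = 4,220/665 = 6.3 months.
Option A: score 786 ≥ 600; DTI 39.1% ≤ 40%; employment 33 ≥ 12 mo; reserves 6.3 ≥ 2 mo → qualifies.
Option B: score 786 ≥ 720; DTI 39.1% ≤ 50%; reserves 6.3 ≥ 3 mo → qualifies.
Option C: score 786 ≥ 680; DTI 39.1% ≤ 40%; reserves 6.3 ≥ 4 mo → qualifies.
Qualifying: Option A, Option B, Option C. Lowest rate is 9.53% → Option C.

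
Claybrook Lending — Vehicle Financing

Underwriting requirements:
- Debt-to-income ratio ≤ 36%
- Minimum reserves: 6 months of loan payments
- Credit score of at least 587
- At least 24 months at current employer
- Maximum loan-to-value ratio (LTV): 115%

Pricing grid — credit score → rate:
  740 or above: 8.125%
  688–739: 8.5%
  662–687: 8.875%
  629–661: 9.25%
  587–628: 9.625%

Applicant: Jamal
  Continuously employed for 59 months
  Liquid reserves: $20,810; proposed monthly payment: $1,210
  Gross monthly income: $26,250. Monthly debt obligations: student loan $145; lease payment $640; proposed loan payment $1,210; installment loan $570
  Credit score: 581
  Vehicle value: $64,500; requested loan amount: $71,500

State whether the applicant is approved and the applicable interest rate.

Credit score 581 < 587 (below minimum)
Employment 59 ≥ 24 months
LTV: 71,500 ÷ 64,500 = 110.9%, within 115% cap
Liquid reserves cover 20,810/1,210 = 17.2 months — ≥ 6 required
Total monthly debts = (145 + 640 + 1,210 + 570) = 2,565. DTI: 2,565 ÷ 26,250 = 9.8%, within the 36% cap
Not all requirements met → denied.

Denied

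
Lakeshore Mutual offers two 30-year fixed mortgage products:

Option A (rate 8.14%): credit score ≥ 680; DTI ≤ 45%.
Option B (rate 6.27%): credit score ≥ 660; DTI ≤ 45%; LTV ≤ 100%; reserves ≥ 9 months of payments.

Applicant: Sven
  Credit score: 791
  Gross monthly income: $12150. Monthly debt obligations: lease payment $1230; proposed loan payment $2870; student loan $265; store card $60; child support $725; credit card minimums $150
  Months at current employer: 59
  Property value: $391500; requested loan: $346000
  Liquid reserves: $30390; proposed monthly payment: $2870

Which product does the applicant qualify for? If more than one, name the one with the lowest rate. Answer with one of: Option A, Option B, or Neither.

Total debts = (1,230 + 2,870 + 265 + 60 + 725 + 150) = 5,300; DTI = 5,300/12,150 = 43.6%.
LTV = 346,000/391,500 = 88.4%.
Reserves = 30,390/2,870 = 10.6 months.
Option A: score 791 ≥ 680; DTI 43.6% ≤ 45% → qualifies.
Option B: score 791 ≥ 660; DTI 43.6% ≤ 45%; LTV 88.4% ≤ 100%; reserves 10.6 ≥ 9 mo → qualifies.
Qualifying: Option A, Option B. Lowest rate is 6.27% → Option B.

Option B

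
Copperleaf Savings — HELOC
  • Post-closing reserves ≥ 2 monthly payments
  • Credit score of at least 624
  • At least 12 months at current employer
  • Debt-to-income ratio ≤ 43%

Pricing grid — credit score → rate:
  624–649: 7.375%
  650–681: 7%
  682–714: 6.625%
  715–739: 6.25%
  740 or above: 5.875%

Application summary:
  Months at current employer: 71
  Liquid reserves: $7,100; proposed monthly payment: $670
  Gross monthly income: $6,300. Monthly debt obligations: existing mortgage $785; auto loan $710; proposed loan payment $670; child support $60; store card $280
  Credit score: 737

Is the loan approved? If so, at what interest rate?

Credit score 737 ≥ 624 (meets minimum)
Employment 71 ≥ 12 months
Total monthly debts = (785 + 710 + 670 + 60 + 280) = 2,505. DTI: 2,505 ÷ 6,300 = 39.8%, within the 43% cap
Reserves: 7,100 ÷ 670 = 10.6 months (meets 2-month minimum)
All requirements met. Score 737 falls in the 715–739 tier → 6.25%.

Approved at 6.25%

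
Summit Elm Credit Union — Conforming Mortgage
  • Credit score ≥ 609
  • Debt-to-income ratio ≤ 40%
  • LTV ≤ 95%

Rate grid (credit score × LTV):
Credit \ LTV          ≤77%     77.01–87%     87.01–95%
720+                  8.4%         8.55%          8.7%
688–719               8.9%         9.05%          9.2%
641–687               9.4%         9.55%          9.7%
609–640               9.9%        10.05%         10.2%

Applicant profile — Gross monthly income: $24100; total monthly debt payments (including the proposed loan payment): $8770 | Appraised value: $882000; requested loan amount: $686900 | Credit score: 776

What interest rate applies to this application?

Credit score 776 ≥ 609; DTI = 8,770/24,100 = 36.4% ≤ 40%
LTV = 686,900/882,000 = 77.9% ≤ 95%
Credit 776 → row 720+; LTV 77.9% → column 77.01–87%. Grid cell → 8.55%.

8.55%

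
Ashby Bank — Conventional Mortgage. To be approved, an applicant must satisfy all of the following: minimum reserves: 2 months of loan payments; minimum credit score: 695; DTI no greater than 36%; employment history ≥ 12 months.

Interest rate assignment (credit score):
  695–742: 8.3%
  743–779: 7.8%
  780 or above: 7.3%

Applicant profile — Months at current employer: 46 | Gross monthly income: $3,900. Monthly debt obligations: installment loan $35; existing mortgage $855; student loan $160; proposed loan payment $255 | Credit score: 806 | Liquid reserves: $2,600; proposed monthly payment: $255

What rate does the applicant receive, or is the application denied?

Credit score 806 ≥ 695 (meets minimum)
Total monthly debts = (35 + 855 + 160 + 255) = 1,305. Debt-to-income = 1,305/3,900 = 33.5% — meets 36% limit
Reserves: 2,600 ÷ 255 = 10.2 months (meets 2-month minimum)
Employment 46 ≥ 12 months
All requirements met. Score 806 falls in the 780 or above tier → 7.3%.

Approved at 7.3%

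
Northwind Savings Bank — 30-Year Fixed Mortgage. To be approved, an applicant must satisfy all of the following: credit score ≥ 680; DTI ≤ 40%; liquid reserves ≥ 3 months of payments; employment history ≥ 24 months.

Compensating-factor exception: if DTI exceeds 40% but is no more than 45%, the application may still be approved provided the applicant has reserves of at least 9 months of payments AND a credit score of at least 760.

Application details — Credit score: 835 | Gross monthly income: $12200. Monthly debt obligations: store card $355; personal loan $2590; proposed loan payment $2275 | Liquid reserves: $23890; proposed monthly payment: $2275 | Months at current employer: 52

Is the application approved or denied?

Approved

Credit score 835 ≥ 680 (meets base)
Total debts = (355 + 2,590 + 2,275) = 5,220. DTI: 5,220 ÷ 12,200 = 42.8%, over the 40% base limit.
Liquid reserves cover 23,890/2,275 = 10.5 months — ≥ 3 required
Employment 52 ≥ 24 months
42.8% falls in the override range (40%–45%), so the compensating-factor test applies.
Override check — reserves: 10.5 mo (ok); score: 835 (ok).
Both override conditions satisfied; DTI exception granted.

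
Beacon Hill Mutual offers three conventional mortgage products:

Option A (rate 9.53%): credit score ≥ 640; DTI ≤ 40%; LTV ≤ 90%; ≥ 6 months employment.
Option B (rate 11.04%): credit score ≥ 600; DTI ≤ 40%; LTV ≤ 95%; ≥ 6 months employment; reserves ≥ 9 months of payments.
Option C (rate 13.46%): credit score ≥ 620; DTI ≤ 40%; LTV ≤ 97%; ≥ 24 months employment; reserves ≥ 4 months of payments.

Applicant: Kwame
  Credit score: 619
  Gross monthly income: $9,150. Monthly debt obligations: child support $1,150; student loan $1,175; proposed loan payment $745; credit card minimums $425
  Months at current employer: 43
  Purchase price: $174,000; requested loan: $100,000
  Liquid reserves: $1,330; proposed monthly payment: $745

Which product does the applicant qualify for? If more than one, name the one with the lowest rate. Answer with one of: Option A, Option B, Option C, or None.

None

Total debts = (1,150 + 1,175 + 745 + 425) = 3,495; DTI = 3,495/9,150 = 38.2%.
LTV = 100,000/174,000 = 57.5%.
Reserves = 1,330/745 = 1.8 months.
Option A: score 619 < 640; DTI 38.2% ≤ 40%; LTV 57.5% ≤ 90%; employment 43 ≥ 6 mo → does not qualify.
Option B: score 619 ≥ 600; DTI 38.2% ≤ 40%; LTV 57.5% ≤ 95%; employment 43 ≥ 6 mo; reserves 1.8 < 9 mo → does not qualify.
Option C: score 619 < 620; DTI 38.2% ≤ 40%; LTV 57.5% ≤ 97%; employment 43 ≥ 24 mo; reserves 1.8 < 4 mo → does not qualify.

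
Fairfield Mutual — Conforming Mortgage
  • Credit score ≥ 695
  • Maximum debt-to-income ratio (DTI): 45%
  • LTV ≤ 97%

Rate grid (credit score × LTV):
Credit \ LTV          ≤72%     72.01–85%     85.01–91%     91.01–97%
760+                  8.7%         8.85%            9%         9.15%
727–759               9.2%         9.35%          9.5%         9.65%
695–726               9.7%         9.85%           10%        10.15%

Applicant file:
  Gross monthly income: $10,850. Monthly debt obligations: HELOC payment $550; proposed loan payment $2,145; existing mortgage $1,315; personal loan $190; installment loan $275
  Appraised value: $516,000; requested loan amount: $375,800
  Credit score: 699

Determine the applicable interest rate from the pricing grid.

Credit score 699 ≥ 695; Total monthly debts = (550 + 2,145 + 1,315 + 190 + 275) = 4,475. Debt-to-income = 4,475/10,850 = 41.2% — meets 45% limit
LTV: 375,800 ÷ 516,000 = 72.8%, within 97% cap
Credit 699 → row 695–726; LTV 72.8% → column 72.01–85%. Grid cell → 9.85%.

9.85%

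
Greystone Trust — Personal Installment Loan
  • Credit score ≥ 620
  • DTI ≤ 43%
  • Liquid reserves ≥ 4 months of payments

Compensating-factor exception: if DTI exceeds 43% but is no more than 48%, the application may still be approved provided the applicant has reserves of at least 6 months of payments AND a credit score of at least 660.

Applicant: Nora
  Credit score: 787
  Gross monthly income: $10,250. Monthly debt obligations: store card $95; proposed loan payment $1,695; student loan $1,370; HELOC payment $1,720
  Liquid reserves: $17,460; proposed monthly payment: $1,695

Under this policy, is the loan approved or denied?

Approved

Credit score 787 ≥ 620 (meets base)
Total debts = (95 + 1,695 + 1,370 + 1,720) = 4,880. DTI: 4,880 ÷ 10,250 = 47.6%, over the 43% base limit.
Reserves = 17,460/1,695 = 10.3 months ≥ 4
DTI 47.6% is within the 43%–48% exception band; checking compensating factors.
Override check — reserves: 10.3 mo (ok); score: 787 (ok).
Both override conditions satisfied; DTI exception granted.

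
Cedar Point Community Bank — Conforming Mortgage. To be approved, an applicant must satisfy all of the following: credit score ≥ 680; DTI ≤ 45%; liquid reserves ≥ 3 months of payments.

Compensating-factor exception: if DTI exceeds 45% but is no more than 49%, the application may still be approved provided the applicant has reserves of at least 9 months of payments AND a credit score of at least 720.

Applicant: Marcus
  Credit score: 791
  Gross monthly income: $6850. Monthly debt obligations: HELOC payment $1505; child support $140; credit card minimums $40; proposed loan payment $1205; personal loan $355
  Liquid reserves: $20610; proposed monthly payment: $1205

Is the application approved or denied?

Approved

Credit score 791 ≥ 680 (meets base)
Total debts = (1,505 + 140 + 40 + 1,205 + 355) = 3,245. DTI = 3,245/6,850 = 47.4% > 45% — standard DTI limit exceeded.
Reserves = 20,610/1,205 = 17.1 months ≥ 3
47.4% falls in the override range (45%–49%), so the compensating-factor test applies.
Override check — reserves: 17.1 mo (ok); score: 791 (ok).
Both compensating conditions met → exception applies.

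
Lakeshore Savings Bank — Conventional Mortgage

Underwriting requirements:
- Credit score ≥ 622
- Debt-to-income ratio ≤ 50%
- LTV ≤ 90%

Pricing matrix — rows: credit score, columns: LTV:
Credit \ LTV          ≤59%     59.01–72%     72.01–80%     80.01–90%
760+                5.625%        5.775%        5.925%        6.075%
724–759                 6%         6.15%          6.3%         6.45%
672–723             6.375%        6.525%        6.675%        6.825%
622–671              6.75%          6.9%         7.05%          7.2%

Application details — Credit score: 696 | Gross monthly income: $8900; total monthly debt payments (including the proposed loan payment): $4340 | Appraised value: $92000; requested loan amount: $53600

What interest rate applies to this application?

Credit score 696 ≥ 622; Debt-to-income = 4,340/8,900 = 48.8% — meets 50% limit
LTV: 53,600 ÷ 92,000 = 58.3%, within 90% cap
Credit 696 → row 672–723; LTV 58.3% → column ≤59%. Grid cell → 6.375%.

6.375%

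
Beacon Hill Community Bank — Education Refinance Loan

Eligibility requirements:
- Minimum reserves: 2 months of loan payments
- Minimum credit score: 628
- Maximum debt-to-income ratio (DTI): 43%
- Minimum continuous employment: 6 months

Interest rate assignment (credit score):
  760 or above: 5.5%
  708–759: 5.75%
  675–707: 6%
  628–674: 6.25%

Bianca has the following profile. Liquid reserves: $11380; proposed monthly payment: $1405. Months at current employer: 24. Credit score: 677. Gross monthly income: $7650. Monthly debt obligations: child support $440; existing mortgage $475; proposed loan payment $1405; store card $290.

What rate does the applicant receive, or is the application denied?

Approved at 6%

Credit score 677 ≥ 628 (meets minimum)
Employment 24 ≥ 6 months
Total monthly debts = (440 + 475 + 1,405 + 290) = 2,610. DTI = 2,610/7,650 = 34.1% ≤ 43%
Reserves: 11,380 ÷ 1,405 = 8.1 months (meets 2-month minimum)
All requirements met. Score 677 falls in the 675–707 tier → 6%.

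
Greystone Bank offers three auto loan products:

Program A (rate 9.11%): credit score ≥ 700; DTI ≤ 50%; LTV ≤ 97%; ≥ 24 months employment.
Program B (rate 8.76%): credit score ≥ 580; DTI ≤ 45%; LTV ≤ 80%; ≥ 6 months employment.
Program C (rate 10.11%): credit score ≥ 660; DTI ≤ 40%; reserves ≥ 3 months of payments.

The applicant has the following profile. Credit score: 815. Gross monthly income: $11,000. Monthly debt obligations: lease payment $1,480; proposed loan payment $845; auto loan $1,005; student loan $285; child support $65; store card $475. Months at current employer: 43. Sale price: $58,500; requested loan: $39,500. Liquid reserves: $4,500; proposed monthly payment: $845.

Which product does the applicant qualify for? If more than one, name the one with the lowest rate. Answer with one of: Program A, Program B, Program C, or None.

Program B

Total debts = (1,480 + 845 + 1,005 + 285 + 65 + 475) = 4,155; DTI = 4,155/11,000 = 37.8%.
LTV = 39,500/58,500 = 67.5%.
Reserves = 4,500/845 = 5.3 months.
Program A: score 815 ≥ 700; DTI 37.8% ≤ 50%; LTV 67.5% ≤ 97%; employment 43 ≥ 24 mo → qualifies.
Program B: score 815 ≥ 580; DTI 37.8% ≤ 45%; LTV 67.5% ≤ 80%; employment 43 ≥ 6 mo → qualifies.
Program C: score 815 ≥ 660; DTI 37.8% ≤ 40%; reserves 5.3 ≥ 3 mo → qualifies.
Qualifying: Program A, Program B, Program C. Lowest rate is 8.76% → Program B.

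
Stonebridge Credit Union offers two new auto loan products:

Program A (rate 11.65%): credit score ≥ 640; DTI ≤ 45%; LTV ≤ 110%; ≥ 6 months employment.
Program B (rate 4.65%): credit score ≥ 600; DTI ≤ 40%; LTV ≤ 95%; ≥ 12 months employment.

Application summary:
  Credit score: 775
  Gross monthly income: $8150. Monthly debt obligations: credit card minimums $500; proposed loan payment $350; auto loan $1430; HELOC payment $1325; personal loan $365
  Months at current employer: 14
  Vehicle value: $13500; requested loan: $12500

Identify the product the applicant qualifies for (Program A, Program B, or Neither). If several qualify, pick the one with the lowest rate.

Neither

Total debts = (500 + 350 + 1,430 + 1,325 + 365) = 3,970; DTI = 3,970/8,150 = 48.7%.
LTV = 12,500/13,500 = 92.6%.
Program A: score 775 ≥ 640; DTI 48.7% > 45%; LTV 92.6% ≤ 110%; employment 14 ≥ 6 mo → does not qualify.
Program B: score 775 ≥ 600; DTI 48.7% > 40%; LTV 92.6% ≤ 95%; employment 14 ≥ 12 mo → does not qualify.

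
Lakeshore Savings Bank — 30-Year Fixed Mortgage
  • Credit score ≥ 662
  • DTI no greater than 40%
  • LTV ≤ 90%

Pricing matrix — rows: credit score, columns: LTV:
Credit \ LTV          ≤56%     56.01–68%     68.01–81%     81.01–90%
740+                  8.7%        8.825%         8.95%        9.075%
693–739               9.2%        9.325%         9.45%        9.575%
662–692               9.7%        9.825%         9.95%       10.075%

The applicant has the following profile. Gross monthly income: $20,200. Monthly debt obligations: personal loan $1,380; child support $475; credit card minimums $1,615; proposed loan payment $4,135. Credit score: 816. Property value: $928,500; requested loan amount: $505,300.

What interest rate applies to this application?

8.7%

Credit score 816 ≥ 662; Total monthly debts = (1,380 + 475 + 1,615 + 4,135) = 7,605. Debt-to-income = 7,605/20,200 = 37.6% — meets 40% limit
Loan-to-value = 505,300/928,500 = 54.4% — pass (90% max)
Score 816 is in the 740+ band; LTV 54.4% is in the ≤56% band → 8.7%.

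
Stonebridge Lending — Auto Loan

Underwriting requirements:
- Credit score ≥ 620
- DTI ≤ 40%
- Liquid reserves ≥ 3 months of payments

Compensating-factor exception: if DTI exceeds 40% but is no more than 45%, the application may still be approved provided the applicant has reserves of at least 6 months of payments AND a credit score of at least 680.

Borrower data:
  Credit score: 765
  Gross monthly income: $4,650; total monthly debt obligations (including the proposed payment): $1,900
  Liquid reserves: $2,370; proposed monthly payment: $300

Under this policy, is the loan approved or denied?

Approved

Credit score 765 ≥ 620 (meets base)
DTI = 1,900/4,650 = 40.9% > 40% — standard DTI limit exceeded.
Liquid reserves cover 2,370/300 = 7.9 months — ≥ 3 required
40.9% falls in the override range (40%–45%), so the compensating-factor test applies.
Override check — reserves: 7.9 mo (ok); score: 765 (ok).
Both compensating conditions met → exception applies.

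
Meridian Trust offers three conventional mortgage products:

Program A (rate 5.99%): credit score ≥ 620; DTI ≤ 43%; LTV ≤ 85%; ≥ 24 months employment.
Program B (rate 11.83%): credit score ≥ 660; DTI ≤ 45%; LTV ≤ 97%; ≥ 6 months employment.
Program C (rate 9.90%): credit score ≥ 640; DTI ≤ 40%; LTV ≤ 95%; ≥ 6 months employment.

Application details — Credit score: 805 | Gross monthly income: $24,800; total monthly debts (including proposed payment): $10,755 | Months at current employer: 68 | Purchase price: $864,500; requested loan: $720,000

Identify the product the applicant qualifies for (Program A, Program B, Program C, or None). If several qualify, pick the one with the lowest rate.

DTI = 10,755/24,800 = 43.4%.
LTV = 720,000/864,500 = 83.3%.
Program A: score 805 ≥ 620; DTI 43.4% > 43%; LTV 83.3% ≤ 85%; employment 68 ≥ 24 mo → does not qualify.
Program B: score 805 ≥ 660; DTI 43.4% ≤ 45%; LTV 83.3% ≤ 97%; employment 68 ≥ 6 mo → qualifies.
Program C: score 805 ≥ 640; DTI 43.4% > 40%; LTV 83.3% ≤ 95%; employment 68 ≥ 6 mo → does not qualify.

Program B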